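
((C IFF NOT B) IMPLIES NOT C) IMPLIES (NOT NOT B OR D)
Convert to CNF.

((C IFF NOT B) IMPLIES NOT C) IMPLIES (NOT NOT B OR D)
≡ NOT ((C IFF NOT B) IMPLIES NOT C) OR NOT NOT B OR D   (eliminate IMPLIES)
≡ NOT (NOT (C IFF NOT B) OR NOT C) OR NOT NOT B OR D   (eliminate IMPLIES)
≡ NOT (NOT ((C IMPLIES NOT B) AND (NOT B IMPLIES C)) OR NOT C) OR NOT NOT B OR D   (eliminate IFF)
≡ NOT (NOT ((NOT C OR NOT B) AND (NOT B IMPLIES C)) OR NOT C) OR NOT NOT B OR D   (eliminate IMPLIES)
≡ NOT (NOT ((NOT C OR NOT B) AND (NOT NOT B OR C)) OR NOT C) OR NOT NOT B OR D   (eliminate IMPLIES)
≡ (NOT NOT ((NOT C OR NOT B) AND (NOT NOT B OR C)) AND NOT NOT C) OR NOT NOT B OR D   (De Morgan)
≡ ((NOT C OR NOT B) AND (NOT NOT B OR C) AND NOT NOT C) OR NOT NOT B OR D   (double negation)
≡ ((NOT C OR NOT B) AND (B OR C) AND NOT NOT C) OR NOT NOT B OR D   (double negation)
≡ ((NOT C OR NOT B) AND (B OR C) AND C) OR NOT NOT B OR D   (double negation)
≡ ((NOT C OR NOT B) AND (B OR C) AND C) OR B OR D   (double negation)
≡ (NOT C OR NOT B OR B OR D) AND (B OR C OR B OR D) AND (C OR B OR D)   (distribute OR over AND)
≡ B OR C OR D   (simplify)

B OR C OR D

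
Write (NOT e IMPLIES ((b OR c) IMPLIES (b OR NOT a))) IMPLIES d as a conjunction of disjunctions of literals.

(NOT e OR d) AND (b OR c OR d) AND (NOT b OR d) AND (a OR d)

(NOT e IMPLIES ((b OR c) IMPLIES (b OR NOT a))) IMPLIES d
≡ NOT (NOT e IMPLIES ((b OR c) IMPLIES (b OR NOT a))) OR d   (eliminate IMPLIES)
≡ NOT (NOT NOT e OR ((b OR c) IMPLIES (b OR NOT a))) OR d   (eliminate IMPLIES)
≡ NOT (NOT NOT e OR NOT (b OR c) OR b OR NOT a) OR d   (eliminate IMPLIES)
≡ (NOT NOT NOT e AND NOT NOT (b OR c) AND NOT b AND NOT NOT a) OR d   (De Morgan)
≡ (NOT e AND NOT NOT (b OR c) AND NOT b AND NOT NOT a) OR d   (double negation)
≡ (NOT e AND (b OR c) AND NOT b AND NOT NOT a) OR d   (double negation)
≡ (NOT e AND (b OR c) AND NOT b AND a) OR d   (double negation)
≡ (NOT e OR d) AND (b OR c OR d) AND (NOT b OR d) AND (a OR d)   (distribute OR over AND)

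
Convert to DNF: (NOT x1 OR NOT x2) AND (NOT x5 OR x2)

(NOT x1 OR NOT x2) AND (NOT x5 OR x2)
= (NOT x1 AND NOT x5) OR (NOT x1 AND x2) OR (NOT x2 AND NOT x5) OR (NOT x2 AND x2)   (distribute AND over OR)
= (NOT x1 AND NOT x5) OR (NOT x1 AND x2) OR (NOT x2 AND NOT x5)   (simplify)

(NOT x1 AND NOT x5) OR (NOT x1 AND x2) OR (NOT x2 AND NOT x5)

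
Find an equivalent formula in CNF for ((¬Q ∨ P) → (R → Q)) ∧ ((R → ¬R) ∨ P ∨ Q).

((¬Q ∨ P) → (R → Q)) ∧ ((R → ¬R) ∨ P ∨ Q)
⇔ (¬(¬Q ∨ P) ∨ (R → Q)) ∧ ((R → ¬R) ∨ P ∨ Q)   — eliminate →
⇔ (¬(¬Q ∨ P) ∨ ¬R ∨ Q) ∧ ((R → ¬R) ∨ P ∨ Q)   — eliminate →
⇔ (¬(¬Q ∨ P) ∨ ¬R ∨ Q) ∧ (¬R ∨ ¬R ∨ P ∨ Q)   — eliminate →
⇔ ((¬¬Q ∧ ¬P) ∨ ¬R ∨ Q) ∧ (¬R ∨ ¬R ∨ P ∨ Q)   — De Morgan
⇔ ((Q ∧ ¬P) ∨ ¬R ∨ Q) ∧ (¬R ∨ ¬R ∨ P ∨ Q)   — double negation
⇔ (Q ∨ ¬R ∨ Q) ∧ (¬P ∨ ¬R ∨ Q) ∧ (¬R ∨ ¬R ∨ P ∨ Q)   — distribute ∨ over ∧
⇔ Q ∨ ¬R   — simplify

Q ∨ ¬R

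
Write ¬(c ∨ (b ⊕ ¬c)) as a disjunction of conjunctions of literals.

¬c ∧ b

¬(c ∨ (b ⊕ ¬c))
= ¬(c ∨ (b ∧ ¬¬c) ∨ (¬b ∧ ¬c))   [expand ⊕]
= ¬c ∧ ¬(b ∧ ¬¬c) ∧ ¬(¬b ∧ ¬c)   [De Morgan]
= ¬c ∧ (¬b ∨ ¬¬¬c) ∧ ¬(¬b ∧ ¬c)   [De Morgan]
= ¬c ∧ (¬b ∨ ¬c) ∧ ¬(¬b ∧ ¬c)   [double negation]
= ¬c ∧ (¬b ∨ ¬c) ∧ (¬¬b ∨ ¬¬c)   [De Morgan]
= ¬c ∧ (¬b ∨ ¬c) ∧ (b ∨ ¬¬c)   [double negation]
= ¬c ∧ (¬b ∨ ¬c) ∧ (b ∨ c)   [double negation]
= (¬c ∧ ¬b ∧ b) ∨ (¬c ∧ ¬b ∧ c) ∨ (¬c ∧ ¬c ∧ b) ∨ (¬c ∧ ¬c ∧ c)   [distribute ∧ over ∨]
= ¬c ∧ b   [simplify]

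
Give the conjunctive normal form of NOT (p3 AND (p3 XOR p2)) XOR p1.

(NOT p3 OR p2 OR p1) AND (p3 OR NOT p1) AND (NOT p3 OR NOT p2 OR NOT p1)

NOT (p3 AND (p3 XOR p2)) XOR p1
≡ (NOT (p3 AND (p3 XOR p2)) OR p1) AND NOT (NOT (p3 AND (p3 XOR p2)) AND p1)   (expand XOR)
≡ (NOT (p3 AND (p3 OR p2) AND NOT (p3 AND p2)) OR p1) AND NOT (NOT (p3 AND (p3 XOR p2)) AND p1)   (expand XOR)
≡ (NOT (p3 AND (p3 OR p2) AND NOT (p3 AND p2)) OR p1) AND NOT (NOT (p3 AND (p3 OR p2) AND NOT (p3 AND p2)) AND p1)   (expand XOR)
≡ (NOT p3 OR NOT (p3 OR p2) OR NOT NOT (p3 AND p2) OR p1) AND NOT (NOT (p3 AND (p3 OR p2) AND NOT (p3 AND p2)) AND p1)   (De Morgan)
≡ (NOT p3 OR (NOT p3 AND NOT p2) OR NOT NOT (p3 AND p2) OR p1) AND NOT (NOT (p3 AND (p3 OR p2) AND NOT (p3 AND p2)) AND p1)   (De Morgan)
≡ (NOT p3 OR (NOT p3 AND NOT p2) OR (p3 AND p2) OR p1) AND NOT (NOT (p3 AND (p3 OR p2) AND NOT (p3 AND p2)) AND p1)   (double negation)
≡ (NOT p3 OR (NOT p3 AND NOT p2) OR (p3 AND p2) OR p1) AND (NOT NOT (p3 AND (p3 OR p2) AND NOT (p3 AND p2)) OR NOT p1)   (De Morgan)
≡ (NOT p3 OR (NOT p3 AND NOT p2) OR (p3 AND p2) OR p1) AND ((p3 AND (p3 OR p2) AND NOT (p3 AND p2)) OR NOT p1)   (double negation)
≡ (NOT p3 OR (NOT p3 AND NOT p2) OR (p3 AND p2) OR p1) AND ((p3 AND (p3 OR p2) AND (NOT p3 OR NOT p2)) OR NOT p1)   (De Morgan)
≡ (NOT p3 OR NOT p3 OR p3 OR p1) AND (NOT p3 OR NOT p3 OR p2 OR p1) AND (NOT p3 OR NOT p2 OR p3 OR p1) AND (NOT p3 OR NOT p2 OR p2 OR p1) AND (p3 OR NOT p1) AND (p3 OR p2 OR NOT p1) AND (NOT p3 OR NOT p2 OR NOT p1)   (distribute OR over AND)
≡ (NOT p3 OR p2 OR p1) AND (p3 OR NOT p1) AND (NOT p3 OR NOT p2 OR NOT p1)   (simplify)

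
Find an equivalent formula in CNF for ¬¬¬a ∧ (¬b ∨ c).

¬¬¬a ∧ (¬b ∨ c)
≡ ¬a ∧ (¬b ∨ c)   [double negation]

¬a ∧ (¬b ∨ c)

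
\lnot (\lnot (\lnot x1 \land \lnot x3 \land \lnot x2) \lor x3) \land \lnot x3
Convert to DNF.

\lnot (\lnot (\lnot x1 \land \lnot x3 \land \lnot x2) \lor x3) \land \lnot x3
≡ \lnot \lnot (\lnot x1 \land \lnot x3 \land \lnot x2) \land \lnot x3 \land \lnot x3   — De Morgan
≡ \lnot x1 \land \lnot x3 \land \lnot x2 \land \lnot x3 \land \lnot x3   — double negation
≡ \lnot x1 \land \lnot x3 \land \lnot x2   — simplify

\lnot x1 \land \lnot x3 \land \lnot x2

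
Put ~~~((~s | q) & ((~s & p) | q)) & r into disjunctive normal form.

(s & ~q & r) | (~p & ~q & r)

~~~((~s | q) & ((~s & p) | q)) & r
⇔ ~((~s | q) & ((~s & p) | q)) & r
⇔ (~(~s | q) | ~((~s & p) | q)) & r
⇔ ((~~s & ~q) | ~((~s & p) | q)) & r
⇔ ((s & ~q) | ~((~s & p) | q)) & r
⇔ ((s & ~q) | (~(~s & p) & ~q)) & r
⇔ ((s & ~q) | ((~~s | ~p) & ~q)) & r
⇔ ((s & ~q) | ((s | ~p) & ~q)) & r
⇔ (s & ~q & r) | (s & ~q & r) | (~p & ~q & r)
⇔ (s & ~q & r) | (~p & ~q & r)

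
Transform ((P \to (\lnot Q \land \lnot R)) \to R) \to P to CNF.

((P \to (\lnot Q \land \lnot R)) \to R) \to P
⇔ \lnot ((P \to (\lnot Q \land \lnot R)) \to R) \lor P   (eliminate \to)
⇔ \lnot (\lnot (P \to (\lnot Q \land \lnot R)) \lor R) \lor P   (eliminate \to)
⇔ \lnot (\lnot (\lnot P \lor (\lnot Q \land \lnot R)) \lor R) \lor P   (eliminate \to)
⇔ (\lnot \lnot (\lnot P \lor (\lnot Q \land \lnot R)) \land \lnot R) \lor P   (De Morgan)
⇔ ((\lnot P \lor (\lnot Q \land \lnot R)) \land \lnot R) \lor P   (double negation)
⇔ (\lnot P \lor \lnot Q \lor P) \land (\lnot P \lor \lnot R \lor P) \land (\lnot R \lor P)   (distribute \lor over \land)
⇔ \lnot R \lor P   (simplify)

\lnot R \lor P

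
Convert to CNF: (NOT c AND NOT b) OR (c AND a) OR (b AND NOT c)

(NOT c AND NOT b) OR (c AND a) OR (b AND NOT c)
≡ (NOT c OR c OR b) AND (NOT c OR c OR NOT c) AND (NOT c OR a OR b) AND (NOT c OR a OR NOT c) AND (NOT b OR c OR b) AND (NOT b OR c OR NOT c) AND (NOT b OR a OR b) AND (NOT b OR a OR NOT c)   [distribute OR over AND]
≡ NOT c OR a   [simplify]

NOT c OR a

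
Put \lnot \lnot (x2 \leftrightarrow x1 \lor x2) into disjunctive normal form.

\lnot \lnot (x2 \leftrightarrow x1 \lor x2)
≡ \lnot \lnot ((x2 \to x1 \lor x2) \land (x1 \lor x2 \to x2))   [eliminate \leftrightarrow]
≡ \lnot \lnot ((\lnot x2 \lor x1 \lor x2) \land (x1 \lor x2 \to x2))   [eliminate \to]
≡ \lnot \lnot ((\lnot x2 \lor x1 \lor x2) \land (\lnot (x1 \lor x2) \lor x2))   [eliminate \to]
≡ (\lnot x2 \lor x1 \lor x2) \land (\lnot (x1 \lor x2) \lor x2)   [double negation]
≡ (\lnot x2 \lor x1 \lor x2) \land (\lnot x1 \land \lnot x2 \lor x2)   [De Morgan]
≡ \lnot x2 \land \lnot x1 \land \lnot x2 \lor \lnot x2 \land x2 \lor x1 \land \lnot x1 \land \lnot x2 \lor x1 \land x2 \lor x2 \land \lnot x1 \land \lnot x2 \lor x2 \land x2   [distribute \land over \lor]
≡ \lnot x2 \land \lnot x1 \lor x2   [simplify]

\lnot x2 \land \lnot x1 \lor x2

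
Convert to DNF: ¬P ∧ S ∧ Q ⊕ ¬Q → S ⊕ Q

¬P ∧ S ∧ Q ⊕ ¬Q → S ⊕ Q
≡ ¬(¬P ∧ S ∧ Q ⊕ ¬Q) ∨ (S ⊕ Q)   (eliminate →)
≡ ¬(¬P ∧ S ∧ Q ∧ ¬¬Q ∨ ¬(¬P ∧ S ∧ Q) ∧ ¬Q) ∨ (S ⊕ Q)   (expand ⊕)
≡ ¬(¬P ∧ S ∧ Q ∧ ¬¬Q ∨ ¬(¬P ∧ S ∧ Q) ∧ ¬Q) ∨ S ∧ ¬Q ∨ ¬S ∧ Q   (expand ⊕)
≡ ¬(¬P ∧ S ∧ Q ∧ ¬¬Q) ∧ ¬(¬(¬P ∧ S ∧ Q) ∧ ¬Q) ∨ S ∧ ¬Q ∨ ¬S ∧ Q   (De Morgan)
≡ (¬¬P ∨ ¬S ∨ ¬Q ∨ ¬¬¬Q) ∧ ¬(¬(¬P ∧ S ∧ Q) ∧ ¬Q) ∨ S ∧ ¬Q ∨ ¬S ∧ Q   (De Morgan)
≡ (P ∨ ¬S ∨ ¬Q ∨ ¬¬¬Q) ∧ ¬(¬(¬P ∧ S ∧ Q) ∧ ¬Q) ∨ S ∧ ¬Q ∨ ¬S ∧ Q   (double negation)
≡ (P ∨ ¬S ∨ ¬Q ∨ ¬Q) ∧ ¬(¬(¬P ∧ S ∧ Q) ∧ ¬Q) ∨ S ∧ ¬Q ∨ ¬S ∧ Q   (double negation)
≡ (P ∨ ¬S ∨ ¬Q ∨ ¬Q) ∧ (¬¬(¬P ∧ S ∧ Q) ∨ ¬¬Q) ∨ S ∧ ¬Q ∨ ¬S ∧ Q   (De Morgan)
≡ (P ∨ ¬S ∨ ¬Q ∨ ¬Q) ∧ (¬P ∧ S ∧ Q ∨ ¬¬Q) ∨ S ∧ ¬Q ∨ ¬S ∧ Q   (double negation)
≡ (P ∨ ¬S ∨ ¬Q ∨ ¬Q) ∧ (¬P ∧ S ∧ Q ∨ Q) ∨ S ∧ ¬Q ∨ ¬S ∧ Q   (double negation)
≡ P ∧ ¬P ∧ S ∧ Q ∨ P ∧ Q ∨ ¬S ∧ ¬P ∧ S ∧ Q ∨ ¬S ∧ Q ∨ ¬Q ∧ ¬P ∧ S ∧ Q ∨ ¬Q ∧ Q ∨ ¬Q ∧ ¬P ∧ S ∧ Q ∨ ¬Q ∧ Q ∨ S ∧ ¬Q ∨ ¬S ∧ Q   (distribute ∧ over ∨)
≡ P ∧ Q ∨ ¬S ∧ Q ∨ S ∧ ¬Q   (simplify)

P ∧ Q ∨ ¬S ∧ Q ∨ S ∧ ¬Q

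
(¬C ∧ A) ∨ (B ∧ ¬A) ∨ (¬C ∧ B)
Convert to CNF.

(¬C ∨ B) ∧ (¬C ∨ ¬A) ∧ (A ∨ B)

(¬C ∧ A) ∨ (B ∧ ¬A) ∨ (¬C ∧ B)
≡ (¬C ∨ B ∨ ¬C) ∧ (¬C ∨ B ∨ B) ∧ (¬C ∨ ¬A ∨ ¬C) ∧ (¬C ∨ ¬A ∨ B) ∧ (A ∨ B ∨ ¬C) ∧ (A ∨ B ∨ B) ∧ (A ∨ ¬A ∨ ¬C) ∧ (A ∨ ¬A ∨ B)   [distribute ∨ over ∧]
≡ (¬C ∨ B) ∧ (¬C ∨ ¬A) ∧ (A ∨ B)   [simplify]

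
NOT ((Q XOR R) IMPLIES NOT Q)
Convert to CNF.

(NOT Q OR NOT R) AND Q

NOT ((Q XOR R) IMPLIES NOT Q)
≡ NOT (NOT (Q XOR R) OR NOT Q)   (eliminate IMPLIES)
≡ NOT (NOT ((Q OR R) AND NOT (Q AND R)) OR NOT Q)   (expand XOR)
≡ NOT NOT ((Q OR R) AND NOT (Q AND R)) AND NOT NOT Q   (De Morgan)
≡ (Q OR R) AND NOT (Q AND R) AND NOT NOT Q   (double negation)
≡ (Q OR R) AND (NOT Q OR NOT R) AND NOT NOT Q   (De Morgan)
≡ (Q OR R) AND (NOT Q OR NOT R) AND Q   (double negation)
≡ (NOT Q OR NOT R) AND Q   (simplify)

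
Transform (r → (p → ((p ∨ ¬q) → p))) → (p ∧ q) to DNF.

(r → (p → ((p ∨ ¬q) → p))) → (p ∧ q)
= ¬(r → (p → ((p ∨ ¬q) → p))) ∨ (p ∧ q)   — eliminate →
= ¬(¬r ∨ (p → ((p ∨ ¬q) → p))) ∨ (p ∧ q)   — eliminate →
= ¬(¬r ∨ ¬p ∨ ((p ∨ ¬q) → p)) ∨ (p ∧ q)   — eliminate →
= ¬(¬r ∨ ¬p ∨ ¬(p ∨ ¬q) ∨ p) ∨ (p ∧ q)   — eliminate →
= (¬¬r ∧ ¬¬p ∧ ¬¬(p ∨ ¬q) ∧ ¬p) ∨ (p ∧ q)   — De Morgan
= (r ∧ ¬¬p ∧ ¬¬(p ∨ ¬q) ∧ ¬p) ∨ (p ∧ q)   — double negation
= (r ∧ p ∧ ¬¬(p ∨ ¬q) ∧ ¬p) ∨ (p ∧ q)   — double negation
= (r ∧ p ∧ (p ∨ ¬q) ∧ ¬p) ∨ (p ∧ q)   — double negation
= (r ∧ p ∧ p ∧ ¬p) ∨ (r ∧ p ∧ ¬q ∧ ¬p) ∨ (p ∧ q)   — distribute ∧ over ∨
= p ∧ q   — simplify

p ∧ q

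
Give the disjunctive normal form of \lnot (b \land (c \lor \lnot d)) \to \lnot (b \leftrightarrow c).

\lnot (b \land (c \lor \lnot d)) \to \lnot (b \leftrightarrow c)
= \lnot \lnot (b \land (c \lor \lnot d)) \lor \lnot (b \leftrightarrow c)
= \lnot \lnot (b \land (c \lor \lnot d)) \lor \lnot ((b \to c) \land (c \to b))
= \lnot \lnot (b \land (c \lor \lnot d)) \lor \lnot ((\lnot b \lor c) \land (c \to b))
= \lnot \lnot (b \land (c \lor \lnot d)) \lor \lnot ((\lnot b \lor c) \land (\lnot c \lor b))
= b \land (c \lor \lnot d) \lor \lnot ((\lnot b \lor c) \land (\lnot c \lor b))
= b \land (c \lor \lnot d) \lor \lnot (\lnot b \lor c) \lor \lnot (\lnot c \lor b)
= b \land (c \lor \lnot d) \lor \lnot \lnot b \land \lnot c \lor \lnot (\lnot c \lor b)
= b \land (c \lor \lnot d) \lor b \land \lnot c \lor \lnot (\lnot c \lor b)
= b \land (c \lor \lnot d) \lor b \land \lnot c \lor \lnot \lnot c \land \lnot b
= b \land (c \lor \lnot d) \lor b \land \lnot c \lor c \land \lnot b
= b \land c \lor b \land \lnot d \lor b \land \lnot c \lor c \land \lnot b

b \land c \lor b \land \lnot d \lor b \land \lnot c \lor c \land \lnot b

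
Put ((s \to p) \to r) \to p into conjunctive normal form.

(\lnot s \lor p) \land (\lnot r \lor p)

((s \to p) \to r) \to p
≡ \lnot ((s \to p) \to r) \lor p   (eliminate \to)
≡ \lnot (\lnot (s \to p) \lor r) \lor p   (eliminate \to)
≡ \lnot (\lnot (\lnot s \lor p) \lor r) \lor p   (eliminate \to)
≡ (\lnot \lnot (\lnot s \lor p) \land \lnot r) \lor p   (De Morgan)
≡ ((\lnot s \lor p) \land \lnot r) \lor p   (double negation)
≡ (\lnot s \lor p \lor p) \land (\lnot r \lor p)   (distribute \lor over \land)
≡ (\lnot s \lor p) \land (\lnot r \lor p)   (simplify)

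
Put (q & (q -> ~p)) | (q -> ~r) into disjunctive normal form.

(q & ~p) | ~q | ~r

(q & (q -> ~p)) | (q -> ~r)
⇔ (q & (~q | ~p)) | (q -> ~r)   [eliminate ->]
⇔ (q & (~q | ~p)) | ~q | ~r   [eliminate ->]
⇔ (q & ~q) | (q & ~p) | ~q | ~r   [distribute & over |]
⇔ (q & ~p) | ~q | ~r   [simplify]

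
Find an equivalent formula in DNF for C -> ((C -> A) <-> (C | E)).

C -> ((C -> A) <-> (C | E))
≡ ~C | ((C -> A) <-> (C | E))   [eliminate ->]
≡ ~C | (((C -> A) -> (C | E)) & ((C | E) -> (C -> A)))   [eliminate <->]
≡ ~C | ((~(C -> A) | C | E) & ((C | E) -> (C -> A)))   [eliminate ->]
≡ ~C | ((~(~C | A) | C | E) & ((C | E) -> (C -> A)))   [eliminate ->]
≡ ~C | ((~(~C | A) | C | E) & (~(C | E) | (C -> A)))   [eliminate ->]
≡ ~C | ((~(~C | A) | C | E) & (~(C | E) | ~C | A))   [eliminate ->]
≡ ~C | (((~~C & ~A) | C | E) & (~(C | E) | ~C | A))   [De Morgan]
≡ ~C | (((C & ~A) | C | E) & (~(C | E) | ~C | A))   [double negation]
≡ ~C | (((C & ~A) | C | E) & ((~C & ~E) | ~C | A))   [De Morgan]
≡ ~C | (C & ~A & ~C & ~E) | (C & ~A & ~C) | (C & ~A & A) | (C & ~C & ~E) | (C & ~C) | (C & A) | (E & ~C & ~E) | (E & ~C) | (E & A)   [distribute & over |]
≡ ~C | (C & A) | (E & A)   [simplify]

~C | (C & A) | (E & A)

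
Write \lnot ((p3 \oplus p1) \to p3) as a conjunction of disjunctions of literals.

(p3 \lor p1) \land \lnot p3

\lnot ((p3 \oplus p1) \to p3)
= \lnot (\lnot (p3 \oplus p1) \lor p3)   (eliminate \to)
= \lnot (\lnot ((p3 \lor p1) \land \lnot (p3 \land p1)) \lor p3)   (expand \oplus)
= \lnot \lnot ((p3 \lor p1) \land \lnot (p3 \land p1)) \land \lnot p3   (De Morgan)
= (p3 \lor p1) \land \lnot (p3 \land p1) \land \lnot p3   (double negation)
= (p3 \lor p1) \land (\lnot p3 \lor \lnot p1) \land \lnot p3   (De Morgan)
= (p3 \lor p1) \land \lnot p3   (simplify)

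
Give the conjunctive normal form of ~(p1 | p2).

~(p1 | p2)
= ~p1 & ~p2   [De Morgan]

~p1 & ~p2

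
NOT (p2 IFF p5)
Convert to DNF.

NOT (p2 IFF p5)
≡ NOT ((p2 IMPLIES p5) AND (p5 IMPLIES p2))   — eliminate IFF
≡ NOT ((NOT p2 OR p5) AND (p5 IMPLIES p2))   — eliminate IMPLIES
≡ NOT ((NOT p2 OR p5) AND (NOT p5 OR p2))   — eliminate IMPLIES
≡ NOT (NOT p2 OR p5) OR NOT (NOT p5 OR p2)   — De Morgan
≡ (NOT NOT p2 AND NOT p5) OR NOT (NOT p5 OR p2)   — De Morgan
≡ (p2 AND NOT p5) OR NOT (NOT p5 OR p2)   — double negation
≡ (p2 AND NOT p5) OR (NOT NOT p5 AND NOT p2)   — De Morgan
≡ (p2 AND NOT p5) OR (p5 AND NOT p2)   — double negation

(p2 AND NOT p5) OR (p5 AND NOT p2)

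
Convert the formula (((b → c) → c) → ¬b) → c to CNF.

(((b → c) → c) → ¬b) → c
= ¬(((b → c) → c) → ¬b) ∨ c   (eliminate →)
= ¬(¬((b → c) → c) ∨ ¬b) ∨ c   (eliminate →)
= ¬(¬(¬(b → c) ∨ c) ∨ ¬b) ∨ c   (eliminate →)
= ¬(¬(¬(¬b ∨ c) ∨ c) ∨ ¬b) ∨ c   (eliminate →)
= (¬¬(¬(¬b ∨ c) ∨ c) ∧ ¬¬b) ∨ c   (De Morgan)
= ((¬(¬b ∨ c) ∨ c) ∧ ¬¬b) ∨ c   (double negation)
= (((¬¬b ∧ ¬c) ∨ c) ∧ ¬¬b) ∨ c   (De Morgan)
= (((b ∧ ¬c) ∨ c) ∧ ¬¬b) ∨ c   (double negation)
= (((b ∧ ¬c) ∨ c) ∧ b) ∨ c   (double negation)
= (b ∨ c ∨ c) ∧ (¬c ∨ c ∨ c) ∧ (b ∨ c)   (distribute ∨ over ∧)
= b ∨ c   (simplify)

b ∨ c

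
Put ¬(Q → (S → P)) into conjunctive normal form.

Q ∧ S ∧ ¬P

¬(Q → (S → P))
⇔ ¬(¬Q ∨ (S → P))   [eliminate →]
⇔ ¬(¬Q ∨ ¬S ∨ P)   [eliminate →]
⇔ ¬¬Q ∧ ¬¬S ∧ ¬P   [De Morgan]
⇔ Q ∧ ¬¬S ∧ ¬P   [double negation]
⇔ Q ∧ S ∧ ¬P   [double negation]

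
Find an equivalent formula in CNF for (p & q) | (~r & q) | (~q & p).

(p | ~r) & (p | q)

(p & q) | (~r & q) | (~q & p)
≡ (p | ~r | ~q) & (p | ~r | p) & (p | q | ~q) & (p | q | p) & (q | ~r | ~q) & (q | ~r | p) & (q | q | ~q) & (q | q | p)   [distribute | over &]
≡ (p | ~r) & (p | q)   [simplify]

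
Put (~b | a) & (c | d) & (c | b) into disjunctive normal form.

(~b | a) & (c | d) & (c | b)
= (~b & c & c) | (~b & c & b) | (~b & d & c) | (~b & d & b) | (a & c & c) | (a & c & b) | (a & d & c) | (a & d & b)   — distribute & over |
= (~b & c) | (a & c) | (a & d & b)   — simplify

(~b & c) | (a & c) | (a & d & b)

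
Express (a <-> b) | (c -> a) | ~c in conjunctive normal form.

~b | a | ~c

(a <-> b) | (c -> a) | ~c
≡ ((a -> b) & (b -> a)) | (c -> a) | ~c   [eliminate <->]
≡ ((~a | b) & (b -> a)) | (c -> a) | ~c   [eliminate ->]
≡ ((~a | b) & (~b | a)) | (c -> a) | ~c   [eliminate ->]
≡ ((~a | b) & (~b | a)) | ~c | a | ~c   [eliminate ->]
≡ (~a | b | ~c | a | ~c) & (~b | a | ~c | a | ~c)   [distribute | over &]
≡ ~b | a | ~c   [simplify]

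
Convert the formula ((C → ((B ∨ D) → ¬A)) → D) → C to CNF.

((C → ((B ∨ D) → ¬A)) → D) → C
≡ ¬((C → ((B ∨ D) → ¬A)) → D) ∨ C   — eliminate →
≡ ¬(¬(C → ((B ∨ D) → ¬A)) ∨ D) ∨ C   — eliminate →
≡ ¬(¬(¬C ∨ ((B ∨ D) → ¬A)) ∨ D) ∨ C   — eliminate →
≡ ¬(¬(¬C ∨ ¬(B ∨ D) ∨ ¬A) ∨ D) ∨ C   — eliminate →
≡ (¬¬(¬C ∨ ¬(B ∨ D) ∨ ¬A) ∧ ¬D) ∨ C   — De Morgan
≡ ((¬C ∨ ¬(B ∨ D) ∨ ¬A) ∧ ¬D) ∨ C   — double negation
≡ ((¬C ∨ (¬B ∧ ¬D) ∨ ¬A) ∧ ¬D) ∨ C   — De Morgan
≡ (¬C ∨ ¬B ∨ ¬A ∨ C) ∧ (¬C ∨ ¬D ∨ ¬A ∨ C) ∧ (¬D ∨ C)   — distribute ∨ over ∧
≡ ¬D ∨ C   — simplify

¬D ∨ C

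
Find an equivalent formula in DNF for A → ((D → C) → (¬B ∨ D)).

¬A ∨ ¬B ∨ D

A → ((D → C) → (¬B ∨ D))
≡ ¬A ∨ ((D → C) → (¬B ∨ D))   [eliminate →]
≡ ¬A ∨ ¬(D → C) ∨ ¬B ∨ D   [eliminate →]
≡ ¬A ∨ ¬(¬D ∨ C) ∨ ¬B ∨ D   [eliminate →]
≡ ¬A ∨ (¬¬D ∧ ¬C) ∨ ¬B ∨ D   [De Morgan]
≡ ¬A ∨ (D ∧ ¬C) ∨ ¬B ∨ D   [double negation]
≡ ¬A ∨ ¬B ∨ D   [simplify]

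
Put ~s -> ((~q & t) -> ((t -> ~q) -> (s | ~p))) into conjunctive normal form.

~s -> ((~q & t) -> ((t -> ~q) -> (s | ~p)))
⇔ ~~s | ((~q & t) -> ((t -> ~q) -> (s | ~p)))   — eliminate ->
⇔ ~~s | ~(~q & t) | ((t -> ~q) -> (s | ~p))   — eliminate ->
⇔ ~~s | ~(~q & t) | ~(t -> ~q) | s | ~p   — eliminate ->
⇔ ~~s | ~(~q & t) | ~(~t | ~q) | s | ~p   — eliminate ->
⇔ s | ~(~q & t) | ~(~t | ~q) | s | ~p   — double negation
⇔ s | ~~q | ~t | ~(~t | ~q) | s | ~p   — De Morgan
⇔ s | q | ~t | ~(~t | ~q) | s | ~p   — double negation
⇔ s | q | ~t | (~~t & ~~q) | s | ~p   — De Morgan
⇔ s | q | ~t | (t & ~~q) | s | ~p   — double negation
⇔ s | q | ~t | (t & q) | s | ~p   — double negation
⇔ (s | q | ~t | t | s | ~p) & (s | q | ~t | q | s | ~p)   — distribute | over &
⇔ s | q | ~t | ~p   — simplify

s | q | ~t | ~p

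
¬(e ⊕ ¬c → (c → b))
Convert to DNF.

¬(e ⊕ ¬c → (c → b))
⇔ ¬(¬(e ⊕ ¬c) ∨ (c → b))   [eliminate →]
⇔ ¬(¬(e ∧ ¬¬c ∨ ¬e ∧ ¬c) ∨ (c → b))   [expand ⊕]
⇔ ¬(¬(e ∧ ¬¬c ∨ ¬e ∧ ¬c) ∨ ¬c ∨ b)   [eliminate →]
⇔ ¬¬(e ∧ ¬¬c ∨ ¬e ∧ ¬c) ∧ ¬¬c ∧ ¬b   [De Morgan]
⇔ (e ∧ ¬¬c ∨ ¬e ∧ ¬c) ∧ ¬¬c ∧ ¬b   [double negation]
⇔ (e ∧ c ∨ ¬e ∧ ¬c) ∧ ¬¬c ∧ ¬b   [double negation]
⇔ (e ∧ c ∨ ¬e ∧ ¬c) ∧ c ∧ ¬b   [double negation]
⇔ e ∧ c ∧ c ∧ ¬b ∨ ¬e ∧ ¬c ∧ c ∧ ¬b   [distribute ∧ over ∨]
⇔ e ∧ c ∧ ¬b   [simplify]

e ∧ c ∧ ¬b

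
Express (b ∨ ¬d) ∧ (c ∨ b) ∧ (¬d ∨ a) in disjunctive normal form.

(b ∨ ¬d) ∧ (c ∨ b) ∧ (¬d ∨ a)
≡ (b ∧ c ∧ ¬d) ∨ (b ∧ c ∧ a) ∨ (b ∧ b ∧ ¬d) ∨ (b ∧ b ∧ a) ∨ (¬d ∧ c ∧ ¬d) ∨ (¬d ∧ c ∧ a) ∨ (¬d ∧ b ∧ ¬d) ∨ (¬d ∧ b ∧ a)
≡ (b ∧ ¬d) ∨ (b ∧ a) ∨ (¬d ∧ c)

(b ∧ ¬d) ∨ (b ∧ a) ∨ (¬d ∧ c)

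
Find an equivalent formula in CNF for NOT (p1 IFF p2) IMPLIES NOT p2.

NOT p2 OR p1

NOT (p1 IFF p2) IMPLIES NOT p2
≡ NOT NOT (p1 IFF p2) OR NOT p2
≡ NOT NOT ((p1 IMPLIES p2) AND (p2 IMPLIES p1)) OR NOT p2
≡ NOT NOT ((NOT p1 OR p2) AND (p2 IMPLIES p1)) OR NOT p2
≡ NOT NOT ((NOT p1 OR p2) AND (NOT p2 OR p1)) OR NOT p2
≡ ((NOT p1 OR p2) AND (NOT p2 OR p1)) OR NOT p2
≡ (NOT p1 OR p2 OR NOT p2) AND (NOT p2 OR p1 OR NOT p2)
≡ NOT p2 OR p1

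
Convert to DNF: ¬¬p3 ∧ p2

¬¬p3 ∧ p2
= p3 ∧ p2   [double negation]

p3 ∧ p2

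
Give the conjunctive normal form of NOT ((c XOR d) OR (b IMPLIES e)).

NOT ((c XOR d) OR (b IMPLIES e))
≡ NOT (((c OR d) AND NOT (c AND d)) OR (b IMPLIES e))   [expand XOR]
≡ NOT (((c OR d) AND NOT (c AND d)) OR NOT b OR e)   [eliminate IMPLIES]
≡ NOT ((c OR d) AND NOT (c AND d)) AND NOT NOT b AND NOT e   [De Morgan]
≡ (NOT (c OR d) OR NOT NOT (c AND d)) AND NOT NOT b AND NOT e   [De Morgan]
≡ ((NOT c AND NOT d) OR NOT NOT (c AND d)) AND NOT NOT b AND NOT e   [De Morgan]
≡ ((NOT c AND NOT d) OR (c AND d)) AND NOT NOT b AND NOT e   [double negation]
≡ ((NOT c AND NOT d) OR (c AND d)) AND b AND NOT e   [double negation]
≡ (NOT c OR c) AND (NOT c OR d) AND (NOT d OR c) AND (NOT d OR d) AND b AND NOT e   [distribute OR over AND]
≡ (NOT c OR d) AND (NOT d OR c) AND b AND NOT e   [simplify]

(NOT c OR d) AND (NOT d OR c) AND b AND NOT e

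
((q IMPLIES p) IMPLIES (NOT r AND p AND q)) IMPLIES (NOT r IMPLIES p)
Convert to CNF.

NOT q OR p OR r

((q IMPLIES p) IMPLIES (NOT r AND p AND q)) IMPLIES (NOT r IMPLIES p)
⇔ NOT ((q IMPLIES p) IMPLIES (NOT r AND p AND q)) OR (NOT r IMPLIES p)
⇔ NOT (NOT (q IMPLIES p) OR (NOT r AND p AND q)) OR (NOT r IMPLIES p)
⇔ NOT (NOT (NOT q OR p) OR (NOT r AND p AND q)) OR (NOT r IMPLIES p)
⇔ NOT (NOT (NOT q OR p) OR (NOT r AND p AND q)) OR NOT NOT r OR p
⇔ (NOT NOT (NOT q OR p) AND NOT (NOT r AND p AND q)) OR NOT NOT r OR p
⇔ ((NOT q OR p) AND NOT (NOT r AND p AND q)) OR NOT NOT r OR p
⇔ ((NOT q OR p) AND (NOT NOT r OR NOT p OR NOT q)) OR NOT NOT r OR p
⇔ ((NOT q OR p) AND (r OR NOT p OR NOT q)) OR NOT NOT r OR p
⇔ ((NOT q OR p) AND (r OR NOT p OR NOT q)) OR r OR p
⇔ (NOT q OR p OR r OR p) AND (r OR NOT p OR NOT q OR r OR p)
⇔ NOT q OR p OR r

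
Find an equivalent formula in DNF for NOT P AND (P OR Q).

NOT P AND Q

NOT P AND (P OR Q)
≡ (NOT P AND P) OR (NOT P AND Q)   — distribute AND over OR
≡ NOT P AND Q   — simplify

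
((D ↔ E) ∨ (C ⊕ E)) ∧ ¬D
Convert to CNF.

(¬E ∨ D ∨ ¬C) ∧ ¬D

((D ↔ E) ∨ (C ⊕ E)) ∧ ¬D
≡ (((D → E) ∧ (E → D)) ∨ (C ⊕ E)) ∧ ¬D   [eliminate ↔]
≡ (((¬D ∨ E) ∧ (E → D)) ∨ (C ⊕ E)) ∧ ¬D   [eliminate →]
≡ (((¬D ∨ E) ∧ (¬E ∨ D)) ∨ (C ⊕ E)) ∧ ¬D   [eliminate →]
≡ (((¬D ∨ E) ∧ (¬E ∨ D)) ∨ ((C ∨ E) ∧ ¬(C ∧ E))) ∧ ¬D   [expand ⊕]
≡ (((¬D ∨ E) ∧ (¬E ∨ D)) ∨ ((C ∨ E) ∧ (¬C ∨ ¬E))) ∧ ¬D   [De Morgan]
≡ (¬D ∨ E ∨ C ∨ E) ∧ (¬D ∨ E ∨ ¬C ∨ ¬E) ∧ (¬E ∨ D ∨ C ∨ E) ∧ (¬E ∨ D ∨ ¬C ∨ ¬E) ∧ ¬D   [distribute ∨ over ∧]
≡ (¬E ∨ D ∨ ¬C) ∧ ¬D   [simplify]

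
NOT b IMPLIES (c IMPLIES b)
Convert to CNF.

b OR NOT c

NOT b IMPLIES (c IMPLIES b)
⇔ NOT NOT b OR (c IMPLIES b)   — eliminate IMPLIES
⇔ NOT NOT b OR NOT c OR b   — eliminate IMPLIES
⇔ b OR NOT c OR b   — double negation
⇔ b OR NOT c   — simplify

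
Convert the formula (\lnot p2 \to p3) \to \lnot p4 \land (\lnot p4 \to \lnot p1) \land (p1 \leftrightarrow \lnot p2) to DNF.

\lnot p2 \land \lnot p3 \lor \lnot p4 \land \lnot p1 \land p2

(\lnot p2 \to p3) \to \lnot p4 \land (\lnot p4 \to \lnot p1) \land (p1 \leftrightarrow \lnot p2)
≡ \lnot (\lnot p2 \to p3) \lor \lnot p4 \land (\lnot p4 \to \lnot p1) \land (p1 \leftrightarrow \lnot p2)   [eliminate \to]
≡ \lnot (\lnot \lnot p2 \lor p3) \lor \lnot p4 \land (\lnot p4 \to \lnot p1) \land (p1 \leftrightarrow \lnot p2)   [eliminate \to]
≡ \lnot (\lnot \lnot p2 \lor p3) \lor \lnot p4 \land (\lnot \lnot p4 \lor \lnot p1) \land (p1 \leftrightarrow \lnot p2)   [eliminate \to]
≡ \lnot (\lnot \lnot p2 \lor p3) \lor \lnot p4 \land (\lnot \lnot p4 \lor \lnot p1) \land (p1 \to \lnot p2) \land (\lnot p2 \to p1)   [eliminate \leftrightarrow]
≡ \lnot (\lnot \lnot p2 \lor p3) \lor \lnot p4 \land (\lnot \lnot p4 \lor \lnot p1) \land (\lnot p1 \lor \lnot p2) \land (\lnot p2 \to p1)   [eliminate \to]
≡ \lnot (\lnot \lnot p2 \lor p3) \lor \lnot p4 \land (\lnot \lnot p4 \lor \lnot p1) \land (\lnot p1 \lor \lnot p2) \land (\lnot \lnot p2 \lor p1)   [eliminate \to]
≡ \lnot \lnot \lnot p2 \land \lnot p3 \lor \lnot p4 \land (\lnot \lnot p4 \lor \lnot p1) \land (\lnot p1 \lor \lnot p2) \land (\lnot \lnot p2 \lor p1)   [De Morgan]
≡ \lnot p2 \land \lnot p3 \lor \lnot p4 \land (\lnot \lnot p4 \lor \lnot p1) \land (\lnot p1 \lor \lnot p2) \land (\lnot \lnot p2 \lor p1)   [double negation]
≡ \lnot p2 \land \lnot p3 \lor \lnot p4 \land (p4 \lor \lnot p1) \land (\lnot p1 \lor \lnot p2) \land (\lnot \lnot p2 \lor p1)   [double negation]
≡ \lnot p2 \land \lnot p3 \lor \lnot p4 \land (p4 \lor \lnot p1) \land (\lnot p1 \lor \lnot p2) \land (p2 \lor p1)   [double negation]
≡ \lnot p2 \land \lnot p3 \lor \lnot p4 \land p4 \land \lnot p1 \land p2 \lor \lnot p4 \land p4 \land \lnot p1 \land p1 \lor \lnot p4 \land p4 \land \lnot p2 \land p2 \lor \lnot p4 \land p4 \land \lnot p2 \land p1 \lor \lnot p4 \land \lnot p1 \land \lnot p1 \land p2 \lor \lnot p4 \land \lnot p1 \land \lnot p1 \land p1 \lor \lnot p4 \land \lnot p1 \land \lnot p2 \land p2 \lor \lnot p4 \land \lnot p1 \land \lnot p2 \land p1   [distribute \land over \lor]
≡ \lnot p2 \land \lnot p3 \lor \lnot p4 \land \lnot p1 \land p2   [simplify]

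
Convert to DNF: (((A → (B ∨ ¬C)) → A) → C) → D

(A ∧ ¬C) ∨ D

(((A → (B ∨ ¬C)) → A) → C) → D
⇔ ¬(((A → (B ∨ ¬C)) → A) → C) ∨ D   — eliminate →
⇔ ¬(¬((A → (B ∨ ¬C)) → A) ∨ C) ∨ D   — eliminate →
⇔ ¬(¬(¬(A → (B ∨ ¬C)) ∨ A) ∨ C) ∨ D   — eliminate →
⇔ ¬(¬(¬(¬A ∨ B ∨ ¬C) ∨ A) ∨ C) ∨ D   — eliminate →
⇔ (¬¬(¬(¬A ∨ B ∨ ¬C) ∨ A) ∧ ¬C) ∨ D   — De Morgan
⇔ ((¬(¬A ∨ B ∨ ¬C) ∨ A) ∧ ¬C) ∨ D   — double negation
⇔ (((¬¬A ∧ ¬B ∧ ¬¬C) ∨ A) ∧ ¬C) ∨ D   — De Morgan
⇔ (((A ∧ ¬B ∧ ¬¬C) ∨ A) ∧ ¬C) ∨ D   — double negation
⇔ (((A ∧ ¬B ∧ C) ∨ A) ∧ ¬C) ∨ D   — double negation
⇔ (A ∧ ¬B ∧ C ∧ ¬C) ∨ (A ∧ ¬C) ∨ D   — distribute ∧ over ∨
⇔ (A ∧ ¬C) ∨ D   — simplify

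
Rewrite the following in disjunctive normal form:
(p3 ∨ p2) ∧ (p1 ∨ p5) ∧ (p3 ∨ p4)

(p3 ∨ p2) ∧ (p1 ∨ p5) ∧ (p3 ∨ p4)
= (p3 ∧ p1 ∧ p3) ∨ (p3 ∧ p1 ∧ p4) ∨ (p3 ∧ p5 ∧ p3) ∨ (p3 ∧ p5 ∧ p4) ∨ (p2 ∧ p1 ∧ p3) ∨ (p2 ∧ p1 ∧ p4) ∨ (p2 ∧ p5 ∧ p3) ∨ (p2 ∧ p5 ∧ p4)   (distribute ∧ over ∨)
= (p3 ∧ p1) ∨ (p3 ∧ p5) ∨ (p2 ∧ p1 ∧ p4) ∨ (p2 ∧ p5 ∧ p4)   (simplify)

(p3 ∧ p1) ∨ (p3 ∧ p5) ∨ (p2 ∧ p1 ∧ p4) ∨ (p2 ∧ p5 ∧ p4)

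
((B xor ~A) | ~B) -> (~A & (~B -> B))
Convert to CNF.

((B xor ~A) | ~B) -> (~A & (~B -> B))
≡ ~((B xor ~A) | ~B) | (~A & (~B -> B))
≡ ~(((B | ~A) & ~(B & ~A)) | ~B) | (~A & (~B -> B))
≡ ~(((B | ~A) & ~(B & ~A)) | ~B) | (~A & (~~B | B))
≡ (~((B | ~A) & ~(B & ~A)) & ~~B) | (~A & (~~B | B))
≡ ((~(B | ~A) | ~~(B & ~A)) & ~~B) | (~A & (~~B | B))
≡ (((~B & ~~A) | ~~(B & ~A)) & ~~B) | (~A & (~~B | B))
≡ (((~B & A) | ~~(B & ~A)) & ~~B) | (~A & (~~B | B))
≡ (((~B & A) | (B & ~A)) & ~~B) | (~A & (~~B | B))
≡ (((~B & A) | (B & ~A)) & B) | (~A & (~~B | B))
≡ (((~B & A) | (B & ~A)) & B) | (~A & (B | B))
≡ (~B | B | ~A) & (~B | B | B | B) & (~B | ~A | ~A) & (~B | ~A | B | B) & (A | B | ~A) & (A | B | B | B) & (A | ~A | ~A) & (A | ~A | B | B) & (B | ~A) & (B | B | B)
≡ (~B | ~A) & B

(~B | ~A) & B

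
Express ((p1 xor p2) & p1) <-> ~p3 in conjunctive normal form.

(~p1 | p2 | ~p3) & (p3 | ~p1 | ~p2) & (p3 | p1)

((p1 xor p2) & p1) <-> ~p3
⇔ (((p1 xor p2) & p1) -> ~p3) & (~p3 -> ((p1 xor p2) & p1))   — eliminate <->
⇔ (~((p1 xor p2) & p1) | ~p3) & (~p3 -> ((p1 xor p2) & p1))   — eliminate ->
⇔ (~((p1 | p2) & ~(p1 & p2) & p1) | ~p3) & (~p3 -> ((p1 xor p2) & p1))   — expand xor
⇔ (~((p1 | p2) & ~(p1 & p2) & p1) | ~p3) & (~~p3 | ((p1 xor p2) & p1))   — eliminate ->
⇔ (~((p1 | p2) & ~(p1 & p2) & p1) | ~p3) & (~~p3 | ((p1 | p2) & ~(p1 & p2) & p1))   — expand xor
⇔ (~(p1 | p2) | ~~(p1 & p2) | ~p1 | ~p3) & (~~p3 | ((p1 | p2) & ~(p1 & p2) & p1))   — De Morgan
⇔ ((~p1 & ~p2) | ~~(p1 & p2) | ~p1 | ~p3) & (~~p3 | ((p1 | p2) & ~(p1 & p2) & p1))   — De Morgan
⇔ ((~p1 & ~p2) | (p1 & p2) | ~p1 | ~p3) & (~~p3 | ((p1 | p2) & ~(p1 & p2) & p1))   — double negation
⇔ ((~p1 & ~p2) | (p1 & p2) | ~p1 | ~p3) & (p3 | ((p1 | p2) & ~(p1 & p2) & p1))   — double negation
⇔ ((~p1 & ~p2) | (p1 & p2) | ~p1 | ~p3) & (p3 | ((p1 | p2) & (~p1 | ~p2) & p1))   — De Morgan
⇔ (~p1 | p1 | ~p1 | ~p3) & (~p1 | p2 | ~p1 | ~p3) & (~p2 | p1 | ~p1 | ~p3) & (~p2 | p2 | ~p1 | ~p3) & (p3 | p1 | p2) & (p3 | ~p1 | ~p2) & (p3 | p1)   — distribute | over &
⇔ (~p1 | p2 | ~p3) & (p3 | ~p1 | ~p2) & (p3 | p1)   — simplify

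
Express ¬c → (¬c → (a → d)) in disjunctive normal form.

c ∨ ¬a ∨ d

¬c → (¬c → (a → d))
= ¬¬c ∨ (¬c → (a → d))   [eliminate →]
= ¬¬c ∨ ¬¬c ∨ (a → d)   [eliminate →]
= ¬¬c ∨ ¬¬c ∨ ¬a ∨ d   [eliminate →]
= c ∨ ¬¬c ∨ ¬a ∨ d   [double negation]
= c ∨ c ∨ ¬a ∨ d   [double negation]
= c ∨ ¬a ∨ d   [simplify]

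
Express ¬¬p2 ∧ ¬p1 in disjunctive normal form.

p2 ∧ ¬p1

¬¬p2 ∧ ¬p1
≡ p2 ∧ ¬p1   [double negation]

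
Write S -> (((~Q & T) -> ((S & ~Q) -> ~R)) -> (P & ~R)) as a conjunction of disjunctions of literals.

S -> (((~Q & T) -> ((S & ~Q) -> ~R)) -> (P & ~R))
≡ ~S | (((~Q & T) -> ((S & ~Q) -> ~R)) -> (P & ~R))   [eliminate ->]
≡ ~S | ~((~Q & T) -> ((S & ~Q) -> ~R)) | (P & ~R)   [eliminate ->]
≡ ~S | ~(~(~Q & T) | ((S & ~Q) -> ~R)) | (P & ~R)   [eliminate ->]
≡ ~S | ~(~(~Q & T) | ~(S & ~Q) | ~R) | (P & ~R)   [eliminate ->]
≡ ~S | (~~(~Q & T) & ~~(S & ~Q) & ~~R) | (P & ~R)   [De Morgan]
≡ ~S | (~Q & T & ~~(S & ~Q) & ~~R) | (P & ~R)   [double negation]
≡ ~S | (~Q & T & S & ~Q & ~~R) | (P & ~R)   [double negation]
≡ ~S | (~Q & T & S & ~Q & R) | (P & ~R)   [double negation]
≡ (~S | ~Q | P) & (~S | ~Q | ~R) & (~S | T | P) & (~S | T | ~R) & (~S | S | P) & (~S | S | ~R) & (~S | ~Q | P) & (~S | ~Q | ~R) & (~S | R | P) & (~S | R | ~R)   [distribute | over &]
≡ (~S | ~Q | P) & (~S | ~Q | ~R) & (~S | T | P) & (~S | T | ~R) & (~S | R | P)   [simplify]

(~S | ~Q | P) & (~S | ~Q | ~R) & (~S | T | P) & (~S | T | ~R) & (~S | R | P)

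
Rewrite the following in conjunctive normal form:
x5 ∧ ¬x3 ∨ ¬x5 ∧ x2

(x5 ∨ x2) ∧ (¬x3 ∨ ¬x5) ∧ (¬x3 ∨ x2)

x5 ∧ ¬x3 ∨ ¬x5 ∧ x2
⇔ (x5 ∨ ¬x5) ∧ (x5 ∨ x2) ∧ (¬x3 ∨ ¬x5) ∧ (¬x3 ∨ x2)   — distribute ∨ over ∧
⇔ (x5 ∨ x2) ∧ (¬x3 ∨ ¬x5) ∧ (¬x3 ∨ x2)   — simplify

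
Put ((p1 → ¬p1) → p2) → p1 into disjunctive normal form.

¬p1 ∧ ¬p2 ∨ p1

((p1 → ¬p1) → p2) → p1
≡ ¬((p1 → ¬p1) → p2) ∨ p1   [eliminate →]
≡ ¬(¬(p1 → ¬p1) ∨ p2) ∨ p1   [eliminate →]
≡ ¬(¬(¬p1 ∨ ¬p1) ∨ p2) ∨ p1   [eliminate →]
≡ ¬¬(¬p1 ∨ ¬p1) ∧ ¬p2 ∨ p1   [De Morgan]
≡ (¬p1 ∨ ¬p1) ∧ ¬p2 ∨ p1   [double negation]
≡ ¬p1 ∧ ¬p2 ∨ ¬p1 ∧ ¬p2 ∨ p1   [distribute ∧ over ∨]
≡ ¬p1 ∧ ¬p2 ∨ p1   [simplify]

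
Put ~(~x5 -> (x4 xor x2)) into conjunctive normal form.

~(~x5 -> (x4 xor x2))
≡ ~(~~x5 | (x4 xor x2))   [eliminate ->]
≡ ~(~~x5 | ((x4 | x2) & ~(x4 & x2)))   [expand xor]
≡ ~~~x5 & ~((x4 | x2) & ~(x4 & x2))   [De Morgan]
≡ ~x5 & ~((x4 | x2) & ~(x4 & x2))   [double negation]
≡ ~x5 & (~(x4 | x2) | ~~(x4 & x2))   [De Morgan]
≡ ~x5 & ((~x4 & ~x2) | ~~(x4 & x2))   [De Morgan]
≡ ~x5 & ((~x4 & ~x2) | (x4 & x2))   [double negation]
≡ ~x5 & (~x4 | x4) & (~x4 | x2) & (~x2 | x4) & (~x2 | x2)   [distribute | over &]
≡ ~x5 & (~x4 | x2) & (~x2 | x4)   [simplify]

~x5 & (~x4 | x2) & (~x2 | x4)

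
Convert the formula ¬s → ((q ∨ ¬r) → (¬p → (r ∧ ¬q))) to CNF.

¬s → ((q ∨ ¬r) → (¬p → (r ∧ ¬q)))
≡ ¬¬s ∨ ((q ∨ ¬r) → (¬p → (r ∧ ¬q)))   [eliminate →]
≡ ¬¬s ∨ ¬(q ∨ ¬r) ∨ (¬p → (r ∧ ¬q))   [eliminate →]
≡ ¬¬s ∨ ¬(q ∨ ¬r) ∨ ¬¬p ∨ (r ∧ ¬q)   [eliminate →]
≡ s ∨ ¬(q ∨ ¬r) ∨ ¬¬p ∨ (r ∧ ¬q)   [double negation]
≡ s ∨ (¬q ∧ ¬¬r) ∨ ¬¬p ∨ (r ∧ ¬q)   [De Morgan]
≡ s ∨ (¬q ∧ r) ∨ ¬¬p ∨ (r ∧ ¬q)   [double negation]
≡ s ∨ (¬q ∧ r) ∨ p ∨ (r ∧ ¬q)   [double negation]
≡ (s ∨ ¬q ∨ p ∨ r) ∧ (s ∨ ¬q ∨ p ∨ ¬q) ∧ (s ∨ r ∨ p ∨ r) ∧ (s ∨ r ∨ p ∨ ¬q)   [distribute ∨ over ∧]
≡ (s ∨ ¬q ∨ p) ∧ (s ∨ r ∨ p)   [simplify]

(s ∨ ¬q ∨ p) ∧ (s ∨ r ∨ p)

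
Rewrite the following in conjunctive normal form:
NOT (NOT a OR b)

NOT (NOT a OR b)
≡ NOT NOT a AND NOT b   [De Morgan]
≡ a AND NOT b   [double negation]

a AND NOT b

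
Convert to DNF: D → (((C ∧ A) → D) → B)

D → (((C ∧ A) → D) → B)
≡ ¬D ∨ (((C ∧ A) → D) → B)   (eliminate →)
≡ ¬D ∨ ¬((C ∧ A) → D) ∨ B   (eliminate →)
≡ ¬D ∨ ¬(¬(C ∧ A) ∨ D) ∨ B   (eliminate →)
≡ ¬D ∨ (¬¬(C ∧ A) ∧ ¬D) ∨ B   (De Morgan)
≡ ¬D ∨ (C ∧ A ∧ ¬D) ∨ B   (double negation)
≡ ¬D ∨ B   (simplify)

¬D ∨ B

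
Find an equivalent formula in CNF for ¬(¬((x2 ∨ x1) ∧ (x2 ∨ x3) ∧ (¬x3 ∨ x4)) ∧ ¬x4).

¬(¬((x2 ∨ x1) ∧ (x2 ∨ x3) ∧ (¬x3 ∨ x4)) ∧ ¬x4)
≡ ¬¬((x2 ∨ x1) ∧ (x2 ∨ x3) ∧ (¬x3 ∨ x4)) ∨ ¬¬x4   [De Morgan]
≡ ((x2 ∨ x1) ∧ (x2 ∨ x3) ∧ (¬x3 ∨ x4)) ∨ ¬¬x4   [double negation]
≡ ((x2 ∨ x1) ∧ (x2 ∨ x3) ∧ (¬x3 ∨ x4)) ∨ x4   [double negation]
≡ (x2 ∨ x1 ∨ x4) ∧ (x2 ∨ x3 ∨ x4) ∧ (¬x3 ∨ x4 ∨ x4)   [distribute ∨ over ∧]
≡ (x2 ∨ x1 ∨ x4) ∧ (x2 ∨ x3 ∨ x4) ∧ (¬x3 ∨ x4)   [simplify]

(x2 ∨ x1 ∨ x4) ∧ (x2 ∨ x3 ∨ x4) ∧ (¬x3 ∨ x4)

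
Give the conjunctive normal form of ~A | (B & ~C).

(~A | B) & (~A | ~C)

~A | (B & ~C)
≡ (~A | B) & (~A | ~C)   (distribute | over &)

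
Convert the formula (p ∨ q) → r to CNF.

(¬p ∨ r) ∧ (¬q ∨ r)

(p ∨ q) → r
⇔ ¬(p ∨ q) ∨ r   [eliminate →]
⇔ (¬p ∧ ¬q) ∨ r   [De Morgan]
⇔ (¬p ∨ r) ∧ (¬q ∨ r)   [distribute ∨ over ∧]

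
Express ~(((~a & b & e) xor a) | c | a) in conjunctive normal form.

~(((~a & b & e) xor a) | c | a)
= ~((((~a & b & e) | a) & ~(~a & b & e & a)) | c | a)   (expand xor)
= ~(((~a & b & e) | a) & ~(~a & b & e & a)) & ~c & ~a   (De Morgan)
= (~((~a & b & e) | a) | ~~(~a & b & e & a)) & ~c & ~a   (De Morgan)
= ((~(~a & b & e) & ~a) | ~~(~a & b & e & a)) & ~c & ~a   (De Morgan)
= (((~~a | ~b | ~e) & ~a) | ~~(~a & b & e & a)) & ~c & ~a   (De Morgan)
= (((a | ~b | ~e) & ~a) | ~~(~a & b & e & a)) & ~c & ~a   (double negation)
= (((a | ~b | ~e) & ~a) | (~a & b & e & a)) & ~c & ~a   (double negation)
= (a | ~b | ~e | ~a) & (a | ~b | ~e | b) & (a | ~b | ~e | e) & (a | ~b | ~e | a) & (~a | ~a) & (~a | b) & (~a | e) & (~a | a) & ~c & ~a   (distribute | over &)
= (a | ~b | ~e) & ~a & ~c   (simplify)

(a | ~b | ~e) & ~a & ~c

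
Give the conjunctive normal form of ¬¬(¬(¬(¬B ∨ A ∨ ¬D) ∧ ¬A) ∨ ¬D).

¬B ∨ A ∨ ¬D

¬¬(¬(¬(¬B ∨ A ∨ ¬D) ∧ ¬A) ∨ ¬D)
≡ ¬(¬(¬B ∨ A ∨ ¬D) ∧ ¬A) ∨ ¬D   [double negation]
≡ ¬¬(¬B ∨ A ∨ ¬D) ∨ ¬¬A ∨ ¬D   [De Morgan]
≡ ¬B ∨ A ∨ ¬D ∨ ¬¬A ∨ ¬D   [double negation]
≡ ¬B ∨ A ∨ ¬D ∨ A ∨ ¬D   [double negation]
≡ ¬B ∨ A ∨ ¬D   [simplify]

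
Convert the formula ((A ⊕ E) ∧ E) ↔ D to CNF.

(¬E ∨ A ∨ D) ∧ (¬D ∨ ¬A ∨ ¬E) ∧ (¬D ∨ E)

((A ⊕ E) ∧ E) ↔ D
= (((A ⊕ E) ∧ E) → D) ∧ (D → ((A ⊕ E) ∧ E))   (eliminate ↔)
= (¬((A ⊕ E) ∧ E) ∨ D) ∧ (D → ((A ⊕ E) ∧ E))   (eliminate →)
= (¬((A ∨ E) ∧ ¬(A ∧ E) ∧ E) ∨ D) ∧ (D → ((A ⊕ E) ∧ E))   (expand ⊕)
= (¬((A ∨ E) ∧ ¬(A ∧ E) ∧ E) ∨ D) ∧ (¬D ∨ ((A ⊕ E) ∧ E))   (eliminate →)
= (¬((A ∨ E) ∧ ¬(A ∧ E) ∧ E) ∨ D) ∧ (¬D ∨ ((A ∨ E) ∧ ¬(A ∧ E) ∧ E))   (expand ⊕)
= (¬(A ∨ E) ∨ ¬¬(A ∧ E) ∨ ¬E ∨ D) ∧ (¬D ∨ ((A ∨ E) ∧ ¬(A ∧ E) ∧ E))   (De Morgan)
= ((¬A ∧ ¬E) ∨ ¬¬(A ∧ E) ∨ ¬E ∨ D) ∧ (¬D ∨ ((A ∨ E) ∧ ¬(A ∧ E) ∧ E))   (De Morgan)
= ((¬A ∧ ¬E) ∨ (A ∧ E) ∨ ¬E ∨ D) ∧ (¬D ∨ ((A ∨ E) ∧ ¬(A ∧ E) ∧ E))   (double negation)
= ((¬A ∧ ¬E) ∨ (A ∧ E) ∨ ¬E ∨ D) ∧ (¬D ∨ ((A ∨ E) ∧ (¬A ∨ ¬E) ∧ E))   (De Morgan)
= (¬A ∨ A ∨ ¬E ∨ D) ∧ (¬A ∨ E ∨ ¬E ∨ D) ∧ (¬E ∨ A ∨ ¬E ∨ D) ∧ (¬E ∨ E ∨ ¬E ∨ D) ∧ (¬D ∨ A ∨ E) ∧ (¬D ∨ ¬A ∨ ¬E) ∧ (¬D ∨ E)   (distribute ∨ over ∧)
= (¬E ∨ A ∨ D) ∧ (¬D ∨ ¬A ∨ ¬E) ∧ (¬D ∨ E)   (simplify)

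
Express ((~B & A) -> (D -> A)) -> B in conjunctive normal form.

(A | B) & (D | B) & (~A | B)

((~B & A) -> (D -> A)) -> B
⇔ ~((~B & A) -> (D -> A)) | B   [eliminate ->]
⇔ ~(~(~B & A) | (D -> A)) | B   [eliminate ->]
⇔ ~(~(~B & A) | ~D | A) | B   [eliminate ->]
⇔ (~~(~B & A) & ~~D & ~A) | B   [De Morgan]
⇔ (~B & A & ~~D & ~A) | B   [double negation]
⇔ (~B & A & D & ~A) | B   [double negation]
⇔ (~B | B) & (A | B) & (D | B) & (~A | B)   [distribute | over &]
⇔ (A | B) & (D | B) & (~A | B)   [simplify]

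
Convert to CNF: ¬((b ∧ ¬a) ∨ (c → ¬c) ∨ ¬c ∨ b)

¬((b ∧ ¬a) ∨ (c → ¬c) ∨ ¬c ∨ b)
⇔ ¬((b ∧ ¬a) ∨ ¬c ∨ ¬c ∨ ¬c ∨ b)   [eliminate →]
⇔ ¬(b ∧ ¬a) ∧ ¬¬c ∧ ¬¬c ∧ ¬¬c ∧ ¬b   [De Morgan]
⇔ (¬b ∨ ¬¬a) ∧ ¬¬c ∧ ¬¬c ∧ ¬¬c ∧ ¬b   [De Morgan]
⇔ (¬b ∨ a) ∧ ¬¬c ∧ ¬¬c ∧ ¬¬c ∧ ¬b   [double negation]
⇔ (¬b ∨ a) ∧ c ∧ ¬¬c ∧ ¬¬c ∧ ¬b   [double negation]
⇔ (¬b ∨ a) ∧ c ∧ c ∧ ¬¬c ∧ ¬b   [double negation]
⇔ (¬b ∨ a) ∧ c ∧ c ∧ c ∧ ¬b   [double negation]
⇔ c ∧ ¬b   [simplify]

c ∧ ¬b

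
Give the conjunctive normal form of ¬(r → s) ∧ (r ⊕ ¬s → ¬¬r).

¬(r → s) ∧ (r ⊕ ¬s → ¬¬r)
≡ ¬(¬r ∨ s) ∧ (r ⊕ ¬s → ¬¬r)
≡ ¬(¬r ∨ s) ∧ (¬(r ⊕ ¬s) ∨ ¬¬r)
≡ ¬(¬r ∨ s) ∧ (¬((r ∨ ¬s) ∧ ¬(r ∧ ¬s)) ∨ ¬¬r)
≡ ¬¬r ∧ ¬s ∧ (¬((r ∨ ¬s) ∧ ¬(r ∧ ¬s)) ∨ ¬¬r)
≡ r ∧ ¬s ∧ (¬((r ∨ ¬s) ∧ ¬(r ∧ ¬s)) ∨ ¬¬r)
≡ r ∧ ¬s ∧ (¬(r ∨ ¬s) ∨ ¬¬(r ∧ ¬s) ∨ ¬¬r)
≡ r ∧ ¬s ∧ (¬r ∧ ¬¬s ∨ ¬¬(r ∧ ¬s) ∨ ¬¬r)
≡ r ∧ ¬s ∧ (¬r ∧ s ∨ ¬¬(r ∧ ¬s) ∨ ¬¬r)
≡ r ∧ ¬s ∧ (¬r ∧ s ∨ r ∧ ¬s ∨ ¬¬r)
≡ r ∧ ¬s ∧ (¬r ∧ s ∨ r ∧ ¬s ∨ r)
≡ r ∧ ¬s ∧ (¬r ∨ r ∨ r) ∧ (¬r ∨ ¬s ∨ r) ∧ (s ∨ r ∨ r) ∧ (s ∨ ¬s ∨ r)
≡ r ∧ ¬s

r ∧ ¬s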